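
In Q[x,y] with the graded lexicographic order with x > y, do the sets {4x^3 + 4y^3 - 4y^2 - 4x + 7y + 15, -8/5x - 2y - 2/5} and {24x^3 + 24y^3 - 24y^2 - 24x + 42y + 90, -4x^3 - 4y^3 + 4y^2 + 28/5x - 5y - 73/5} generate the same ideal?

Two ideals are equal iff their reduced Gröbner bases coincide (the reduced basis is unique for a fixed ordering).
Buchberger on the first generating set:
f_1 = 4x^3 + 4y^3 - 4y^2 - 4x + 7y + 15, LT = x^3.
f_2 = -8/5x - 2y - 2/5, LT = x.

S(f_1,f_2): lcm = x^3. S = -5/4x^2y + y^3 - 1/4x^2 - y^2 - x + 7/4y + 15/4.
  leading term x^2y: subtract (25/32xy)·f_2 from -5/4x^2y + y^3 - 1/4x^2 - y^2 - x + 7/4y + 15/4 → 25/16xy^2 + y^3 - 1/4x^2 + 5/16xy - y^2 - x + 7/4y + 15/4
  leading term xy^2: subtract (-125/128y^2)·f_2 from 25/16xy^2 + y^3 - 1/4x^2 + 5/16xy - y^2 - x + 7/4y + 15/4 → -61/64y^3 - 1/4x^2 + 5/16xy - 89/64y^2 - x + 7/4y + 15/4
  leading term y^3: no divisor's leading term divides it; move -61/64y^3 to the remainder.
  leading term x^2: subtract (5/32x)·f_2 from -1/4x^2 + 5/16xy - 89/64y^2 - x + 7/4y + 15/4 → 5/8xy - 89/64y^2 - 15/16x + 7/4y + 15/4
  leading term xy: subtract (-25/64y)·f_2 from 5/8xy - 89/64y^2 - 15/16x + 7/4y + 15/4 → -139/64y^2 - 15/16x + 51/32y + 15/4
  leading term y^2: no divisor's leading term divides it; move -139/64y^2 to the remainder.
  leading term x: subtract (75/128)·f_2 from -15/16x + 51/32y + 15/4 → 177/64y + 255/64
  leading term y: no divisor's leading term divides it; move 177/64y to the remainder.
  leading term 1: no divisor's leading term divides it; move 255/64 to the remainder.
  remainder -61/64y^3 - 139/64y^2 + 177/64y + 255/64 ≠ 0; add g_3 = -61/64y^3 - 139/64y^2 + 177/64y + 255/64 to the basis.

The other S-polynomials (S(f_1,g_3), S(f_2,g_3)) all reduce to 0 modulo the current basis, so we have a Gröbner basis.
Inter-reduce: drop elements whose leading term is divisible by another's, tail-reduce, and make monic.
Reduced Gröbner basis: {y^3 + 139/61y^2 - 177/61y - 255/61, x + 5/4y + 1/4}.

Buchberger on the second generating set:
h_1 = 24x^3 + 24y^3 - 24y^2 - 24x + 42y + 90, LT = x^3.
h_2 = -4x^3 - 4y^3 + 4y^2 + 28/5x - 5y - 73/5, LT = x^3.

S(h_1,h_2): lcm = x^3. S = 2/5x + 1/2y + 1/10.
  leading term x: no divisor's leading term divides it; move 2/5x to the remainder.
  leading term y: no divisor's leading term divides it; move 1/2y to the remainder.
  leading term 1: no divisor's leading term divides it; move 1/10 to the remainder.
  remainder 2/5x + 1/2y + 1/10 ≠ 0; add k_3 = 2/5x + 1/2y + 1/10 to the basis.

S(h_1,k_3): lcm = x^3. S = -5/4x^2y + y^3 - 1/4x^2 - y^2 - x + 7/4y + 15/4.
  leading term x^2y: subtract (-25/8xy)·k_3 from -5/4x^2y + y^3 - 1/4x^2 - y^2 - x + 7/4y + 15/4 → 25/16xy^2 + y^3 - 1/4x^2 + 5/16xy - y^2 - x + 7/4y + 15/4
  leading term xy^2: subtract (125/32y^2)·k_3 from 25/16xy^2 + y^3 - 1/4x^2 + 5/16xy - y^2 - x + 7/4y + 15/4 → -61/64y^3 - 1/4x^2 + 5/16xy - 89/64y^2 - x + 7/4y + 15/4
  leading term y^3: no divisor's leading term divides it; move -61/64y^3 to the remainder.
  leading term x^2: subtract (-5/8x)·k_3 from -1/4x^2 + 5/16xy - 89/64y^2 - x + 7/4y + 15/4 → 5/8xy - 89/64y^2 - 15/16x + 7/4y + 15/4
  leading term xy: subtract (25/16y)·k_3 from 5/8xy - 89/64y^2 - 15/16x + 7/4y + 15/4 → -139/64y^2 - 15/16x + 51/32y + 15/4
  leading term y^2: no divisor's leading term divides it; move -139/64y^2 to the remainder.
  leading term x: subtract (-75/32)·k_3 from -15/16x + 51/32y + 15/4 → 177/64y + 255/64
  leading term y: no divisor's leading term divides it; move 177/64y to the remainder.
  leading term 1: no divisor's leading term divides it; move 255/64 to the remainder.
  remainder -61/64y^3 - 139/64y^2 + 177/64y + 255/64 ≠ 0; add k_4 = -61/64y^3 - 139/64y^2 + 177/64y + 255/64 to the basis.

The other S-polynomials (S(h_2,k_3), S(h_1,k_4), S(h_2,k_4), S(k_3,k_4)) all reduce to 0 modulo the current basis, so we have a Gröbner basis.
Inter-reduce: drop elements whose leading term is divisible by another's, tail-reduce, and make monic.
Reduced Gröbner basis: {y^3 + 139/61y^2 - 177/61y - 255/61, x + 5/4y + 1/4}.

These coincide, so the ideals are equal.
The same test decides containment: I ⊆ J iff every generator of I reduces to 0 modulo a Gröbner basis of J.

Yes, the ideals are equal.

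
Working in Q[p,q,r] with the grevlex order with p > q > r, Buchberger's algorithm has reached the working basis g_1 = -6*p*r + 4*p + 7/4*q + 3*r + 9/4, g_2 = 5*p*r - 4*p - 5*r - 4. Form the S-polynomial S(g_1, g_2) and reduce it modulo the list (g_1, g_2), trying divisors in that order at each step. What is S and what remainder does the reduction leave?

lcm(LM(g_1), LM(g_2)) = p*r.
S = (lcm/LT(g_1))·g_1 − (lcm/LT(g_2))·g_2 = 2/15*p - 7/24*q + 1/2*r + 17/40.
Reduce S modulo (g_1, g_2) in that order:
  leading term p: no divisor's leading term divides it; move 2/15*p to the remainder.
  leading term q: no divisor's leading term divides it; move -7/24*q to the remainder.
  leading term r: no divisor's leading term divides it; move 1/2*r to the remainder.
  leading term 1: no divisor's leading term divides it; move 17/40 to the remainder.
The remainder 2/15*p - 7/24*q + 1/2*r + 17/40 is nonzero, so it would be added as the next basis element.

S(g_1, g_2) = 2/15*p - 7/24*q + 1/2*r + 17/40; remainder on division = 2/15*p - 7/24*q + 1/2*r + 17/40.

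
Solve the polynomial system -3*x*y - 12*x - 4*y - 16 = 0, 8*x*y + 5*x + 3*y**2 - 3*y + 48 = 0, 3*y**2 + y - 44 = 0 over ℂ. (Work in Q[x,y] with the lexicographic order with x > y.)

{(4, -4)}

Compute a lex Gröbner basis by Buchberger's algorithm.
f_1 = -3*x*y - 12*x - 4*y - 16, LT = x*y.
f_2 = 8*x*y + 5*x + 3*y**2 - 3*y + 48, LT = x*y.
f_3 = 3*y**2 + y - 44, LT = y**2.

S(f_1,f_2): lcm = x*y. S = 27/8*x - 3/8*y**2 + 41/24*y - 2/3.
  reduce S modulo (f_1, f_2, f_3):
  remainder 27/8*x + 11/6*y - 37/6 ≠ 0; add h_4 = 27/8*x + 11/6*y - 37/6 to the basis.

S(f_2,f_3): lcm = x*y**2. S = 7/24*x*y + 44/3*x + 3/8*y**3 - 3/8*y**2 + 6*y.
  reduce S modulo (f_1, f_2, f_3, h_4):
  remainder 71/18*y + 142/9 ≠ 0; add h_5 = 71/18*y + 142/9 to the basis.

The other S-polynomials (S(f_1,f_3), S(f_1,h_4), S(f_2,h_4), S(f_3,h_4), S(f_1,h_5), S(f_2,h_5), S(f_3,h_5), S(h_4,h_5)) all reduce to 0 modulo the current basis, so we have a Gröbner basis.
Inter-reduce: drop elements whose leading term is divisible by another's, tail-reduce, and make monic.
Reduced Gröbner basis: {x - 4, y + 4}.

A lex Gröbner basis eliminates variables successively. Here y + 4 depends only on y, with roots {-4}; lifting each root through the earlier basis elements recovers the full solutions.
  y = -4: the earlier basis element becomes x - 4 = 0, giving x = 4 — point (4, -4).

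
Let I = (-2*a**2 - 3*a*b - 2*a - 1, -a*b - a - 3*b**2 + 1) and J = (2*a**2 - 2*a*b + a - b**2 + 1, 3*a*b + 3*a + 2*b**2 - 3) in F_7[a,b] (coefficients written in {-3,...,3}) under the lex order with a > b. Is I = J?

Since reduced Gröbner bases are canonical representatives of ideals under a given ordering, it suffices to compute and compare them.
Buchberger on the first generating set:
f_1 = -2*a**2 - 3*a*b - 2*a - 1, LT = a**2.
f_2 = -a*b - a - 3*b**2 + 1, LT = a*b.

S(f_1,f_2): lcm = a**2*b. S = -a**2 + 2*a*b**2 + a*b + a - 3*b.
  reduce S modulo (f_1, f_2):
  remainder -2*a + b**3 + 2*b**2 - b + 1 ≠ 0; add g_3 = -2*a + b**3 + 2*b**2 - b + 1 to the basis.

S(f_1,g_3): lcm = a**2. S = -3*a*b**3 + a*b**2 + a*b - 2*a - 3.
  reduce S modulo (f_1, f_2, g_3):
  remainder 2*b**4 - b**3 - 2 ≠ 0; add g_4 = 2*b**4 - b**3 - 2 to the basis.

The other S-polynomials (S(f_2,g_3), S(f_1,g_4), S(f_2,g_4), S(g_3,g_4)) all reduce to 0 modulo the current basis, so we have a Gröbner basis.
Inter-reduce: drop elements whose leading term is divisible by another's, tail-reduce, and make monic.
Reduced Gröbner basis: {a + 3*b**3 - b**2 - 3*b + 3, b**4 + 3*b**3 - 1}.

Buchberger on the second generating set:
h_1 = 2*a**2 - 2*a*b + a - b**2 + 1, LT = a**2.
h_2 = 3*a*b + 3*a + 2*b**2 - 3, LT = a*b.

S(h_1,h_2): lcm = a**2*b. S = -a**2 + 3*a*b**2 - 3*a*b + a + 3*b**3 - 3*b.
  reduce S modulo (h_1, h_2):
  remainder -2*a + b**3 + 3*b**2 - 3 ≠ 0; add k_3 = -2*a + b**3 + 3*b**2 - 3 to the basis.

S(h_1,k_3): lcm = a**2. S = -3*a*b**3 - 2*a*b**2 - a*b - a + 3*b**2 - 3.
  reduce S modulo (h_1, h_2, k_3):
  remainder 2*b**4 + b**3 - 3*b**2 + b - 3 ≠ 0; add k_4 = 2*b**4 + b**3 - 3*b**2 + b - 3 to the basis.

The other S-polynomials (S(h_2,k_3), S(h_1,k_4), S(h_2,k_4), S(k_3,k_4)) all reduce to 0 modulo the current basis, so we have a Gröbner basis.
Inter-reduce: drop elements whose leading term is divisible by another's, tail-reduce, and make monic.
Reduced Gröbner basis: {a + 3*b**3 + 2*b**2 - 2, b**4 - 3*b**3 + 2*b**2 - 3*b + 2}.

The bases are distinct; the ideals are different.
The choice of monomial ordering does not affect the verdict — as long as both bases are computed under the same ordering, their equality decides ideal equality.

No, the ideals differ.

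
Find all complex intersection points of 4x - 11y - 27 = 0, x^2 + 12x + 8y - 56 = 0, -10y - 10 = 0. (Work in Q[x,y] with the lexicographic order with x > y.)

Compute a lex Gröbner basis by Buchberger's algorithm.
f_1 = 4x - 11y - 27, LT = x.
f_2 = x^2 + 12x + 8y - 56, LT = x^2.
f_3 = -10y - 10, LT = y.

The S-polynomials (S(f_1,f_2), S(f_1,f_3), S(f_2,f_3)) all reduce to 0 modulo the current basis, so we have a Gröbner basis.
Inter-reduce: drop elements whose leading term is divisible by another's, tail-reduce, and make monic.
Reduced Gröbner basis: {x - 4, y + 1}.

A lex Gröbner basis eliminates variables successively. Here y + 1 depends only on y, with roots {-1}; lifting each root through the earlier basis elements recovers the full solutions.
  y = -1: the earlier basis element becomes x - 4 = 0, giving x = 4 — point (4, -1).
Substituting each solution back into the original system confirms all equations vanish.
A lex Gröbner basis triangularizes the system, enabling back-substitution.

{(4, -1)}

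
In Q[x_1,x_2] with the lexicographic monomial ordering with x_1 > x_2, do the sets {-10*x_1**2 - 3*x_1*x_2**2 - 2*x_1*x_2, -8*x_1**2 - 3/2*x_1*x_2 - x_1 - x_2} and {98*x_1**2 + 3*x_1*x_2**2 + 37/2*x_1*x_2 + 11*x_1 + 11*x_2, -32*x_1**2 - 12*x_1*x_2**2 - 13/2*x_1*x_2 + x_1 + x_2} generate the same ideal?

Yes, the ideals are equal.

Equality of ideals is decidable: compute both reduced Gröbner bases (unique for the ordering) and check whether they agree.
Buchberger on the first generating set:
f_1 = -10*x_1**2 - 3*x_1*x_2**2 - 2*x_1*x_2, LT = x_1**2.
f_2 = -8*x_1**2 - 3/2*x_1*x_2 - x_1 - x_2, LT = x_1**2.

S(f_1,f_2): lcm = x_1**2. S = 3/10*x_1*x_2**2 + 1/80*x_1*x_2 - 1/8*x_1 - 1/8*x_2.
  reduce S modulo (f_1, f_2):
  remainder 3/10*x_1*x_2**2 + 1/80*x_1*x_2 - 1/8*x_1 - 1/8*x_2 ≠ 0; add g_3 = 3/10*x_1*x_2**2 + 1/80*x_1*x_2 - 1/8*x_1 - 1/8*x_2 to the basis.

S(f_1,g_3): lcm = x_1**2*x_2**2. S = -1/24*x_1**2*x_2 + 5/12*x_1**2 + 3/10*x_1*x_2**4 + 1/5*x_1*x_2**3 + 5/12*x_1*x_2.
  reduce S modulo (f_1, f_2, g_3):
  remainder 5/12*x_1*x_2 + 1/8*x_2**3 + 1/12*x_2**2 ≠ 0; add g_4 = 5/12*x_1*x_2 + 1/8*x_2**3 + 1/12*x_2**2 to the basis.

S(g_3,g_4): lcm = x_1*x_2**2. S = 1/24*x_1*x_2 - 5/12*x_1 - 3/10*x_2**4 - 1/5*x_2**3 - 5/12*x_2.
  reduce S modulo (f_1, f_2, g_3, g_4):
  remainder -5/12*x_1 - 3/10*x_2**4 - 17/80*x_2**3 - 1/120*x_2**2 - 5/12*x_2 ≠ 0; add g_5 = -5/12*x_1 - 3/10*x_2**4 - 17/80*x_2**3 - 1/120*x_2**2 - 5/12*x_2 to the basis.

S(g_3,g_5): lcm = x_1*x_2**2. S = 1/24*x_1*x_2 - 5/12*x_1 - 18/25*x_2**6 - 51/100*x_2**5 - 1/50*x_2**4 - x_2**3 - 5/12*x_2.
  reduce S modulo (f_1, f_2, g_3, g_4, g_5):
  remainder -18/25*x_2**6 - 51/100*x_2**5 + 7/25*x_2**4 - 4/5*x_2**3 ≠ 0; add g_6 = -18/25*x_2**6 - 51/100*x_2**5 + 7/25*x_2**4 - 4/5*x_2**3 to the basis.

S(g_4,g_5): lcm = x_1*x_2. S = -18/25*x_2**5 - 51/100*x_2**4 + 7/25*x_2**3 - 4/5*x_2**2.
  reduce S modulo (f_1, f_2, g_3, g_4, g_5, g_6):
  remainder -18/25*x_2**5 - 51/100*x_2**4 + 7/25*x_2**3 - 4/5*x_2**2 ≠ 0; add g_7 = -18/25*x_2**5 - 51/100*x_2**4 + 7/25*x_2**3 - 4/5*x_2**2 to the basis.

The other S-polynomials (S(f_2,g_3), S(f_1,g_4), S(f_2,g_4), S(f_1,g_5), S(f_2,g_5), S(f_1,g_6), S(f_2,g_6), S(g_3,g_6), S(g_4,g_6), S(g_5,g_6), S(f_1,g_7), S(f_2,g_7), S(g_3,g_7), S(g_4,g_7), S(g_5,g_7), S(g_6,g_7)) all reduce to 0 modulo the current basis, so we have a Gröbner basis.
Inter-reduce: drop elements whose leading term is divisible by another's, tail-reduce, and make monic.
Reduced Gröbner basis: {x_1 + 18/25*x_2**4 + 51/100*x_2**3 + 1/50*x_2**2 + x_2, x_2**5 + 17/24*x_2**4 - 7/18*x_2**3 + 10/9*x_2**2}.

Buchberger on the second generating set:
h_1 = 98*x_1**2 + 3*x_1*x_2**2 + 37/2*x_1*x_2 + 11*x_1 + 11*x_2, LT = x_1**2.
h_2 = -32*x_1**2 - 12*x_1*x_2**2 - 13/2*x_1*x_2 + x_1 + x_2, LT = x_1**2.

S(h_1,h_2): lcm = x_1**2. S = -135/392*x_1*x_2**2 - 45/3136*x_1*x_2 + 225/1568*x_1 + 225/1568*x_2.
  reduce S modulo (h_1, h_2):
  remainder -135/392*x_1*x_2**2 - 45/3136*x_1*x_2 + 225/1568*x_1 + 225/1568*x_2 ≠ 0; add k_3 = -135/392*x_1*x_2**2 - 45/3136*x_1*x_2 + 225/1568*x_1 + 225/1568*x_2 to the basis.

S(h_1,k_3): lcm = x_1**2*x_2**2. S = -1/24*x_1**2*x_2 + 5/12*x_1**2 + 3/98*x_1*x_2**4 + 37/196*x_1*x_2**3 + 11/98*x_1*x_2**2 + 5/12*x_1*x_2 + 11/98*x_2**3.
  reduce S modulo (h_1, h_2, k_3):
  remainder 5/12*x_1*x_2 + 1/8*x_2**3 + 1/12*x_2**2 ≠ 0; add k_4 = 5/12*x_1*x_2 + 1/8*x_2**3 + 1/12*x_2**2 to the basis.

S(k_3,k_4): lcm = x_1*x_2**2. S = 1/24*x_1*x_2 - 5/12*x_1 - 3/10*x_2**4 - 1/5*x_2**3 - 5/12*x_2.
  reduce S modulo (h_1, h_2, k_3, k_4):
  remainder -5/12*x_1 - 3/10*x_2**4 - 17/80*x_2**3 - 1/120*x_2**2 - 5/12*x_2 ≠ 0; add k_5 = -5/12*x_1 - 3/10*x_2**4 - 17/80*x_2**3 - 1/120*x_2**2 - 5/12*x_2 to the basis.

S(k_3,k_5): lcm = x_1*x_2**2. S = 1/24*x_1*x_2 - 5/12*x_1 - 18/25*x_2**6 - 51/100*x_2**5 - 1/50*x_2**4 - x_2**3 - 5/12*x_2.
  reduce S modulo (h_1, h_2, k_3, k_4, k_5):
  remainder -18/25*x_2**6 - 51/100*x_2**5 + 7/25*x_2**4 - 4/5*x_2**3 ≠ 0; add k_6 = -18/25*x_2**6 - 51/100*x_2**5 + 7/25*x_2**4 - 4/5*x_2**3 to the basis.

S(k_4,k_5): lcm = x_1*x_2. S = -18/25*x_2**5 - 51/100*x_2**4 + 7/25*x_2**3 - 4/5*x_2**2.
  reduce S modulo (h_1, h_2, k_3, k_4, k_5, k_6):
  remainder -18/25*x_2**5 - 51/100*x_2**4 + 7/25*x_2**3 - 4/5*x_2**2 ≠ 0; add k_7 = -18/25*x_2**5 - 51/100*x_2**4 + 7/25*x_2**3 - 4/5*x_2**2 to the basis.

The other S-polynomials (S(h_2,k_3), S(h_1,k_4), S(h_2,k_4), S(h_1,k_5), S(h_2,k_5), S(h_1,k_6), S(h_2,k_6), S(k_3,k_6), S(k_4,k_6), S(k_5,k_6), S(h_1,k_7), S(h_2,k_7), S(k_3,k_7), S(k_4,k_7), S(k_5,k_7), S(k_6,k_7)) all reduce to 0 modulo the current basis, so we have a Gröbner basis.
Inter-reduce: drop elements whose leading term is divisible by another's, tail-reduce, and make monic.
Reduced Gröbner basis: {x_1 + 18/25*x_2**4 + 51/100*x_2**3 + 1/50*x_2**2 + x_2, x_2**5 + 17/24*x_2**4 - 7/18*x_2**3 + 10/9*x_2**2}.

The two bases agree; hence the ideals are identical.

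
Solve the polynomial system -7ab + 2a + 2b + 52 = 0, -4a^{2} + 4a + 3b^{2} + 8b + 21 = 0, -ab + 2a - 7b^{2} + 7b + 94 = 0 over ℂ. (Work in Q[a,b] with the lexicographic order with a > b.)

Compute a lex Gröbner basis by Buchberger's algorithm.
f_1 = -7ab + 2a + 2b + 52, LT = ab.
f_2 = -4a^{2} + 4a + 3b^{2} + 8b + 21, LT = a^{2}.
f_3 = -ab + 2a - 7b^{2} + 7b + 94, LT = ab.

S(f_1,f_2): lcm = a^{2}b. S = -\tfrac{2}{7}a^{2} + \tfrac{5}{7}ab - \tfrac{52}{7}a + \tfrac{3}{4}b^{3} + 2b^{2} + \tfrac{21}{4}b.
  leading term a^{2}: subtract (\tfrac{1}{14})·f_2 from -\tfrac{2}{7}a^{2} + \tfrac{5}{7}ab - \tfrac{52}{7}a + \tfrac{3}{4}b^{3} + 2b^{2} + \tfrac{21}{4}b → \tfrac{5}{7}ab - \tfrac{54}{7}a + \tfrac{3}{4}b^{3} + \tfrac{25}{14}b^{2} + \tfrac{131}{28}b - \tfrac{3}{2}
  leading term ab: subtract (-\tfrac{5}{49})·f_1 from \tfrac{5}{7}ab - \tfrac{54}{7}a + \tfrac{3}{4}b^{3} + \tfrac{25}{14}b^{2} + \tfrac{131}{28}b - \tfrac{3}{2} → -\tfrac{368}{49}a + \tfrac{3}{4}b^{3} + \tfrac{25}{14}b^{2} + \tfrac{957}{196}b + \tfrac{373}{98}
  leading term a: no divisor's leading term divides it; move -\tfrac{368}{49}a to the remainder.
  leading term b^{3}: no divisor's leading term divides it; move \tfrac{3}{4}b^{3} to the remainder.
  leading term b^{2}: no divisor's leading term divides it; move \tfrac{25}{14}b^{2} to the remainder.
  leading term b: no divisor's leading term divides it; move \tfrac{957}{196}b to the remainder.
  leading term 1: no divisor's leading term divides it; move \tfrac{373}{98} to the remainder.
  remainder -\tfrac{368}{49}a + \tfrac{3}{4}b^{3} + \tfrac{25}{14}b^{2} + \tfrac{957}{196}b + \tfrac{373}{98} ≠ 0; add h_4 = -\tfrac{368}{49}a + \tfrac{3}{4}b^{3} + \tfrac{25}{14}b^{2} + \tfrac{957}{196}b + \tfrac{373}{98} to the basis.

S(f_1,f_3): lcm = ab. S = \tfrac{12}{7}a - 7b^{2} + \tfrac{47}{7}b + \tfrac{606}{7}.
  leading term a: subtract (-\tfrac{21}{92})·h_4 from \tfrac{12}{7}a - 7b^{2} + \tfrac{47}{7}b + \tfrac{606}{7} → \tfrac{63}{368}b^{3} - \tfrac{1213}{184}b^{2} + \tfrac{2881}{368}b + \tfrac{16089}{184}
  leading term b^{3}: no divisor's leading term divides it; move \tfrac{63}{368}b^{3} to the remainder.
  leading term b^{2}: no divisor's leading term divides it; move -\tfrac{1213}{184}b^{2} to the remainder.
  leading term b: no divisor's leading term divides it; move \tfrac{2881}{368}b to the remainder.
  leading term 1: no divisor's leading term divides it; move \tfrac{16089}{184} to the remainder.
  remainder \tfrac{63}{368}b^{3} - \tfrac{1213}{184}b^{2} + \tfrac{2881}{368}b + \tfrac{16089}{184} ≠ 0; add h_5 = \tfrac{63}{368}b^{3} - \tfrac{1213}{184}b^{2} + \tfrac{2881}{368}b + \tfrac{16089}{184} to the basis.

S(f_2,f_3): lcm = a^{2}b. S = 2a^{2} - 7ab^{2} + 6ab + 94a - \tfrac{3}{4}b^{3} - 2b^{2} - \tfrac{21}{4}b.
  leading term a^{2}: subtract (-\tfrac{1}{2})·f_2 from 2a^{2} - 7ab^{2} + 6ab + 94a - \tfrac{3}{4}b^{3} - 2b^{2} - \tfrac{21}{4}b → -7ab^{2} + 6ab + 96a - \tfrac{3}{4}b^{3} - \tfrac{1}{2}b^{2} - \tfrac{5}{4}b + \tfrac{21}{2}
  leading term ab^{2}: subtract (b)·f_1 from -7ab^{2} + 6ab + 96a - \tfrac{3}{4}b^{3} - \tfrac{1}{2}b^{2} - \tfrac{5}{4}b + \tfrac{21}{2} → 4ab + 96a - \tfrac{3}{4}b^{3} - \tfrac{5}{2}b^{2} - \tfrac{213}{4}b + \tfrac{21}{2}
  leading term ab: subtract (-\tfrac{4}{7})·f_1 from 4ab + 96a - \tfrac{3}{4}b^{3} - \tfrac{5}{2}b^{2} - \tfrac{213}{4}b + \tfrac{21}{2} → \tfrac{680}{7}a - \tfrac{3}{4}b^{3} - \tfrac{5}{2}b^{2} - \tfrac{1459}{28}b + \tfrac{563}{14}
  leading term a: subtract (-\tfrac{595}{46})·h_4 from \tfrac{680}{7}a - \tfrac{3}{4}b^{3} - \tfrac{5}{2}b^{2} - \tfrac{1459}{28}b + \tfrac{563}{14} → \tfrac{1647}{184}b^{3} + \tfrac{1895}{92}b^{2} + \tfrac{2033}{184}b + \tfrac{8229}{92}
  leading term b^{3}: subtract (\tfrac{366}{7})·h_5 from \tfrac{1647}{184}b^{3} + \tfrac{1895}{92}b^{2} + \tfrac{2033}{184}b + \tfrac{8229}{92} → \tfrac{2557}{7}b^{2} - \tfrac{2788}{7}b - \tfrac{31377}{7}
  leading term b^{2}: no divisor's leading term divides it; move \tfrac{2557}{7}b^{2} to the remainder.
  leading term b: no divisor's leading term divides it; move -\tfrac{2788}{7}b to the remainder.
  leading term 1: no divisor's leading term divides it; move -\tfrac{31377}{7} to the remainder.
  remainder \tfrac{2557}{7}b^{2} - \tfrac{2788}{7}b - \tfrac{31377}{7} ≠ 0; add h_6 = \tfrac{2557}{7}b^{2} - \tfrac{2788}{7}b - \tfrac{31377}{7} to the basis.

S(f_1,h_4): lcm = ab. S = -\tfrac{2}{7}a + \tfrac{147}{1472}b^{4} + \tfrac{175}{736}b^{3} + \tfrac{957}{1472}b^{2} + \tfrac{1139}{5152}b - \tfrac{52}{7}.
  leading term a: subtract (\tfrac{7}{184})·h_4 from -\tfrac{2}{7}a + \tfrac{147}{1472}b^{4} + \tfrac{175}{736}b^{3} + \tfrac{957}{1472}b^{2} + \tfrac{1139}{5152}b - \tfrac{52}{7} → \tfrac{147}{1472}b^{4} + \tfrac{77}{368}b^{3} + \tfrac{857}{1472}b^{2} + \tfrac{13}{368}b - \tfrac{2787}{368}
  leading term b^{4}: subtract (\tfrac{7}{12}b)·h_5 from \tfrac{147}{1472}b^{4} + \tfrac{77}{368}b^{3} + \tfrac{857}{1472}b^{2} + \tfrac{13}{368}b - \tfrac{2787}{368} → \tfrac{8953}{2208}b^{3} - \tfrac{4399}{1104}b^{2} - \tfrac{37515}{736}b - \tfrac{2787}{368}
  leading term b^{3}: subtract (\tfrac{1279}{54})·h_5 from \tfrac{8953}{2208}b^{3} - \tfrac{4399}{1104}b^{2} - \tfrac{37515}{736}b - \tfrac{2787}{368} → \tfrac{16433}{108}b^{2} - \tfrac{25531}{108}b - \tfrac{37415}{18}
  leading term b^{2}: subtract (\tfrac{115031}{276156})·h_6 from \tfrac{16433}{108}b^{2} - \tfrac{25531}{108}b - \tfrac{37415}{18} → -\tfrac{19467563}{276156}b - \tfrac{19467563}{92052}
  leading term b: no divisor's leading term divides it; move -\tfrac{19467563}{276156}b to the remainder.
  leading term 1: no divisor's leading term divides it; move -\tfrac{19467563}{92052} to the remainder.
  remainder -\tfrac{19467563}{276156}b - \tfrac{19467563}{92052} ≠ 0; add h_7 = -\tfrac{19467563}{276156}b - \tfrac{19467563}{92052} to the basis.

The other S-polynomials (S(f_2,h_4), S(f_3,h_4), S(f_1,h_5), S(f_2,h_5), S(f_3,h_5), S(h_4,h_5), S(f_1,h_6), S(f_2,h_6), S(f_3,h_6), S(h_4,h_6), S(h_5,h_6), S(f_1,h_7), S(f_2,h_7), S(f_3,h_7), S(h_4,h_7), S(h_5,h_7), S(h_6,h_7)) all reduce to 0 modulo the current basis, so we have a Gröbner basis.
Inter-reduce: drop elements whose leading term is divisible by another's, tail-reduce, and make monic.
Reduced Gröbner basis: {a + 2, b + 3}.

The lex basis is triangular: the last element involves only b. Solving b + 3 = 0 gives b ∈ {-3}; substituting each value into the earlier elements determines the remaining variables.
  b = -3: the earlier basis element becomes a + 2 = 0, giving a = -2 — point (-2, -3).

{(-2, -3)}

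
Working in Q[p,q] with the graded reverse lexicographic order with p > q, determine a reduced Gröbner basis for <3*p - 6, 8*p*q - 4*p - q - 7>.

G = {p - 2, q - 1}

f_1 = 3*p - 6, LT = p.
f_2 = 8*p*q - 4*p - q - 7, LT = p*q.

S(f_1,f_2): lcm = p*q. S = 1/2*p - 15/8*q + 7/8.
  leading term p: subtract (1/6)·f_1 from 1/2*p - 15/8*q + 7/8 → -15/8*q + 15/8
  leading term q: no divisor's leading term divides it; move -15/8*q to the remainder.
  leading term 1: no divisor's leading term divides it; move 15/8 to the remainder.
  remainder -15/8*q + 15/8 ≠ 0; add g_3 = -15/8*q + 15/8 to the basis.

S(f_1,g_3): leading monomials are coprime, so the S-polynomial reduces to 0 (Buchberger's first criterion).
S(f_2,g_3): lcm = p*q. S = 1/2*p - 1/8*q - 7/8.
  leading term p: subtract (1/6)·f_1 from 1/2*p - 1/8*q - 7/8 → -1/8*q + 1/8
  leading term q: subtract (1/15)·g_3 from -1/8*q + 1/8 → 0
  remainder 0.

Every S-polynomial of the final basis reduces to 0, so we have a Gröbner basis.
Inter-reduce: drop elements whose leading term is divisible by another's, tail-reduce, and make monic.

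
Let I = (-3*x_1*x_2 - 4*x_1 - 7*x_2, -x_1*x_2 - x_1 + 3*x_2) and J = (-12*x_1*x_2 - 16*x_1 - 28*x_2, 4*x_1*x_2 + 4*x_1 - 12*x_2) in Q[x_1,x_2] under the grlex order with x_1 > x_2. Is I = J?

For a fixed monomial order, each ideal has a unique reduced Gröbner basis; comparing bases decides equality.
Buchberger on the first generating set:
f_1 = -3*x_1*x_2 - 4*x_1 - 7*x_2, LT = x_1*x_2.
f_2 = -x_1*x_2 - x_1 + 3*x_2, LT = x_1*x_2.

S(f_1,f_2): lcm = x_1*x_2. S = 1/3*x_1 + 16/3*x_2.
  leading term x_1: no divisor's leading term divides it; move 1/3*x_1 to the remainder.
  leading term x_2: no divisor's leading term divides it; move 16/3*x_2 to the remainder.
  remainder 1/3*x_1 + 16/3*x_2 ≠ 0; add g_3 = 1/3*x_1 + 16/3*x_2 to the basis.

S(f_1,g_3): lcm = x_1*x_2. S = -16*x_2**2 + 4/3*x_1 + 7/3*x_2.
  leading term x_2**2: no divisor's leading term divides it; move -16*x_2**2 to the remainder.
  leading term x_1: subtract (4)·g_3 from 4/3*x_1 + 7/3*x_2 → -19*x_2
  leading term x_2: no divisor's leading term divides it; move -19*x_2 to the remainder.
  remainder -16*x_2**2 - 19*x_2 ≠ 0; add g_4 = -16*x_2**2 - 19*x_2 to the basis.

The other S-polynomials (S(f_2,g_3), S(f_1,g_4), S(f_2,g_4), S(g_3,g_4)) all reduce to 0 modulo the current basis, so we have a Gröbner basis.
Inter-reduce: drop elements whose leading term is divisible by another's, tail-reduce, and make monic.
Reduced Gröbner basis: {x_2**2 + 19/16*x_2, x_1 + 16*x_2}.

Buchberger on the second generating set:
h_1 = -12*x_1*x_2 - 16*x_1 - 28*x_2, LT = x_1*x_2.
h_2 = 4*x_1*x_2 + 4*x_1 - 12*x_2, LT = x_1*x_2.

S(h_1,h_2): lcm = x_1*x_2. S = 1/3*x_1 + 16/3*x_2.
  leading term x_1: no divisor's leading term divides it; move 1/3*x_1 to the remainder.
  leading term x_2: no divisor's leading term divides it; move 16/3*x_2 to the remainder.
  remainder 1/3*x_1 + 16/3*x_2 ≠ 0; add k_3 = 1/3*x_1 + 16/3*x_2 to the basis.

S(h_1,k_3): lcm = x_1*x_2. S = -16*x_2**2 + 4/3*x_1 + 7/3*x_2.
  leading term x_2**2: no divisor's leading term divides it; move -16*x_2**2 to the remainder.
  leading term x_1: subtract (4)·k_3 from 4/3*x_1 + 7/3*x_2 → -19*x_2
  leading term x_2: no divisor's leading term divides it; move -19*x_2 to the remainder.
  remainder -16*x_2**2 - 19*x_2 ≠ 0; add k_4 = -16*x_2**2 - 19*x_2 to the basis.

The other S-polynomials (S(h_2,k_3), S(h_1,k_4), S(h_2,k_4), S(k_3,k_4)) all reduce to 0 modulo the current basis, so we have a Gröbner basis.
Inter-reduce: drop elements whose leading term is divisible by another's, tail-reduce, and make monic.
Reduced Gröbner basis: {x_2**2 + 19/16*x_2, x_1 + 16*x_2}.

Same reduced basis, so the two generating sets span the same ideal.

Yes, the ideals are equal.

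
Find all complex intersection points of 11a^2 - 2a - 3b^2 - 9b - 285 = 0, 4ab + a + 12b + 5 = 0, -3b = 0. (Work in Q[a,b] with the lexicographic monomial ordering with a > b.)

Compute a lex Gröbner basis by Buchberger's algorithm.
f_1 = 11a^2 - 2a - 3b^2 - 9b - 285, LT = a^2.
f_2 = 4ab + a + 12b + 5, LT = ab.
f_3 = -3b, LT = b.

S(f_1,f_2): lcm = a^2b. S = -1/4a^2 - 35/11ab - 5/4a - 3/11b^3 - 9/11b^2 - 285/11b.
  leading term a^2: subtract (-1/44)·f_1 from -1/4a^2 - 35/11ab - 5/4a - 3/11b^3 - 9/11b^2 - 285/11b → -35/11ab - 57/44a - 3/11b^3 - 39/44b^2 - 1149/44b - 285/44
  leading term ab: subtract (-35/44)·f_2 from -35/11ab - 57/44a - 3/11b^3 - 39/44b^2 - 1149/44b - 285/44 → -1/2a - 3/11b^3 - 39/44b^2 - 729/44b - 5/2
  leading term a: no divisor's leading term divides it; move -1/2a to the remainder.
  leading term b^3: subtract (1/11b^2)·f_3 from -3/11b^3 - 39/44b^2 - 729/44b - 5/2 → -39/44b^2 - 729/44b - 5/2
  leading term b^2: subtract (13/44b)·f_3 from -39/44b^2 - 729/44b - 5/2 → -729/44b - 5/2
  leading term b: subtract (243/44)·f_3 from -729/44b - 5/2 → -5/2
  leading term 1: no divisor's leading term divides it; move -5/2 to the remainder.
  remainder -1/2a - 5/2 ≠ 0; add h_4 = -1/2a - 5/2 to the basis.

The other S-polynomials (S(f_1,f_3), S(f_2,f_3), S(f_1,h_4), S(f_2,h_4), S(f_3,h_4)) all reduce to 0 modulo the current basis, so we have a Gröbner basis.
Inter-reduce: drop elements whose leading term is divisible by another's, tail-reduce, and make monic.
Reduced Gröbner basis: {a + 5, b}.

A lex Gröbner basis eliminates variables successively. Here b depends only on b, with roots {0}; lifting each root through the earlier basis elements recovers the full solutions.
  b = 0: the earlier basis element becomes a + 5 = 0, giving a = -5 — point (-5, 0).

{(-5, 0)}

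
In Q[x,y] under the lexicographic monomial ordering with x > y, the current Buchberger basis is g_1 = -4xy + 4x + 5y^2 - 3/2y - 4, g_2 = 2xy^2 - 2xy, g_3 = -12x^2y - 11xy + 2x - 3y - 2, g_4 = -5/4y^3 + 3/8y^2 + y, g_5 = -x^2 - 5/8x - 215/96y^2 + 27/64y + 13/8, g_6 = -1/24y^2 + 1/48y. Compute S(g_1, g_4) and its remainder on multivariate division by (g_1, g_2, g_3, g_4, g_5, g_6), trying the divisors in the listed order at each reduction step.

S(g_1, g_4) = -7/10xy^2 + 4/5xy - 5/4y^4 + 3/8y^3 + y^2; remainder on division = 1/10x + 1/40y - 1/10.

lcm(LM(g_1), LM(g_4)) = xy^3.
S = (lcm/LT(g_1))·g_1 − (lcm/LT(g_4))·g_4 = -7/10xy^2 + 4/5xy - 5/4y^4 + 3/8y^3 + y^2.
Reduce S modulo (g_1, g_2, g_3, g_4, g_5, g_6) in that order:
  leading term xy^2: subtract (7/40y)·g_1 from -7/10xy^2 + 4/5xy - 5/4y^4 + 3/8y^3 + y^2 → 1/10xy - 5/4y^4 - 1/2y^3 + 101/80y^2 + 7/10y
  leading term xy: subtract (-1/40)·g_1 from 1/10xy - 5/4y^4 - 1/2y^3 + 101/80y^2 + 7/10y → 1/10x - 5/4y^4 - 1/2y^3 + 111/80y^2 + 53/80y - 1/10
  leading term x: no divisor's leading term divides it; move 1/10x to the remainder.
  leading term y^4: subtract (y)·g_4 from -5/4y^4 - 1/2y^3 + 111/80y^2 + 53/80y - 1/10 → -7/8y^3 + 31/80y^2 + 53/80y - 1/10
  leading term y^3: subtract (7/10)·g_4 from -7/8y^3 + 31/80y^2 + 53/80y - 1/10 → 1/8y^2 - 3/80y - 1/10
  leading term y^2: subtract (-3)·g_6 from 1/8y^2 - 3/80y - 1/10 → 1/40y - 1/10
  leading term y: no divisor's leading term divides it; move 1/40y to the remainder.
  leading term 1: no divisor's leading term divides it; move -1/10 to the remainder.
The remainder 1/10x + 1/40y - 1/10 is nonzero, so it would be added as the next basis element.
An S-polynomial is built so that the two leading terms cancel; whether anything survives reduction is exactly the Gröbner-basis criterion.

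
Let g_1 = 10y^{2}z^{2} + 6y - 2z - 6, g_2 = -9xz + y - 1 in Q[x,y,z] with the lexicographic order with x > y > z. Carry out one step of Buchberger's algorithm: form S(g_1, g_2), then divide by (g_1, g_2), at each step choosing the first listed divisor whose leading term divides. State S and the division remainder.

lcm(LM(g_1), LM(g_2)) = xy^{2}z^{2}.
S = (lcm/LT(g_1))·g_1 − (lcm/LT(g_2))·g_2 = \tfrac{3}{5}xy - \tfrac{1}{5}xz - \tfrac{3}{5}x + \tfrac{1}{9}y^{3}z - \tfrac{1}{9}y^{2}z.
Reduce S modulo (g_1, g_2) in that order:
  leading term xy: no divisor's leading term divides it; move \tfrac{3}{5}xy to the remainder.
  leading term xz: subtract (\tfrac{1}{45})·g_2 from -\tfrac{1}{5}xz - \tfrac{3}{5}x + \tfrac{1}{9}y^{3}z - \tfrac{1}{9}y^{2}z → -\tfrac{3}{5}x + \tfrac{1}{9}y^{3}z - \tfrac{1}{9}y^{2}z - \tfrac{1}{45}y + \tfrac{1}{45}
  leading term x: no divisor's leading term divides it; move -\tfrac{3}{5}x to the remainder.
  leading term y^{3}z: no divisor's leading term divides it; move \tfrac{1}{9}y^{3}z to the remainder.
  leading term y^{2}z: no divisor's leading term divides it; move -\tfrac{1}{9}y^{2}z to the remainder.
  leading term y: no divisor's leading term divides it; move -\tfrac{1}{45}y to the remainder.
  leading term 1: no divisor's leading term divides it; move \tfrac{1}{45} to the remainder.
The remainder \tfrac{3}{5}xy - \tfrac{3}{5}x + \tfrac{1}{9}y^{3}z - \tfrac{1}{9}y^{2}z - \tfrac{1}{45}y + \tfrac{1}{45} is nonzero, so it would be added as the next basis element.

S(g_1, g_2) = \tfrac{3}{5}xy - \tfrac{1}{5}xz - \tfrac{3}{5}x + \tfrac{1}{9}y^{3}z - \tfrac{1}{9}y^{2}z; remainder on division = \tfrac{3}{5}xy - \tfrac{3}{5}x + \tfrac{1}{9}y^{3}z - \tfrac{1}{9}y^{2}z - \tfrac{1}{45}y + \tfrac{1}{45}.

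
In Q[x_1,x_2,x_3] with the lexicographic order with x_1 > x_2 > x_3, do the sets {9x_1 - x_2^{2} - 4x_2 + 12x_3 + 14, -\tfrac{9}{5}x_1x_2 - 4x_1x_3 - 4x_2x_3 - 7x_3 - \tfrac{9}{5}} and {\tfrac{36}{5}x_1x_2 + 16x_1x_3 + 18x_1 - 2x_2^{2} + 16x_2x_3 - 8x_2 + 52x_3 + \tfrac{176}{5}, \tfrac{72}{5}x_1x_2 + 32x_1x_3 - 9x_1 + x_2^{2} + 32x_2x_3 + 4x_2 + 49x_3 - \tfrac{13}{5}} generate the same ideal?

No, the ideals differ.

Since reduced Gröbner bases are canonical representatives of ideals under a given ordering, it suffices to compute and compare them.
Buchberger on the first generating set:
f_1 = 9x_1 - x_2^{2} - 4x_2 + 12x_3 + 14, LT = x_1.
f_2 = -\tfrac{9}{5}x_1x_2 - 4x_1x_3 - 4x_2x_3 - 7x_3 - \tfrac{9}{5}, LT = x_1x_2.

S(f_1,f_2): lcm = x_1x_2. S = -\tfrac{20}{9}x_1x_3 - \tfrac{1}{9}x_2^{3} - \tfrac{4}{9}x_2^{2} - \tfrac{8}{9}x_2x_3 + \tfrac{14}{9}x_2 - \tfrac{35}{9}x_3 - 1.
  leading term x_1x_3: subtract (-\tfrac{20}{81}x_3)·f_1 from -\tfrac{20}{9}x_1x_3 - \tfrac{1}{9}x_2^{3} - \tfrac{4}{9}x_2^{2} - \tfrac{8}{9}x_2x_3 + \tfrac{14}{9}x_2 - \tfrac{35}{9}x_3 - 1 → -\tfrac{1}{9}x_2^{3} - \tfrac{20}{81}x_2^{2}x_3 - \tfrac{4}{9}x_2^{2} - \tfrac{152}{81}x_2x_3 + \tfrac{14}{9}x_2 + \tfrac{80}{27}x_3^{2} - \tfrac{35}{81}x_3 - 1
  leading term x_2^{3}: no divisor's leading term divides it; move -\tfrac{1}{9}x_2^{3} to the remainder.
  leading term x_2^{2}x_3: no divisor's leading term divides it; move -\tfrac{20}{81}x_2^{2}x_3 to the remainder.
  leading term x_2^{2}: no divisor's leading term divides it; move -\tfrac{4}{9}x_2^{2} to the remainder.
  leading term x_2x_3: no divisor's leading term divides it; move -\tfrac{152}{81}x_2x_3 to the remainder.
  leading term x_2: no divisor's leading term divides it; move \tfrac{14}{9}x_2 to the remainder.
  leading term x_3^{2}: no divisor's leading term divides it; move \tfrac{80}{27}x_3^{2} to the remainder.
  leading term x_3: no divisor's leading term divides it; move -\tfrac{35}{81}x_3 to the remainder.
  leading term 1: no divisor's leading term divides it; move -1 to the remainder.
  remainder -\tfrac{1}{9}x_2^{3} - \tfrac{20}{81}x_2^{2}x_3 - \tfrac{4}{9}x_2^{2} - \tfrac{152}{81}x_2x_3 + \tfrac{14}{9}x_2 + \tfrac{80}{27}x_3^{2} - \tfrac{35}{81}x_3 - 1 ≠ 0; add g_3 = -\tfrac{1}{9}x_2^{3} - \tfrac{20}{81}x_2^{2}x_3 - \tfrac{4}{9}x_2^{2} - \tfrac{152}{81}x_2x_3 + \tfrac{14}{9}x_2 + \tfrac{80}{27}x_3^{2} - \tfrac{35}{81}x_3 - 1 to the basis.

The other S-polynomials (S(f_1,g_3), S(f_2,g_3)) all reduce to 0 modulo the current basis, so we have a Gröbner basis.
Inter-reduce: drop elements whose leading term is divisible by another's, tail-reduce, and make monic.
Reduced Gröbner basis: {x_1 - \tfrac{1}{9}x_2^{2} - \tfrac{4}{9}x_2 + \tfrac{4}{3}x_3 + \tfrac{14}{9}, x_2^{3} + \tfrac{20}{9}x_2^{2}x_3 + 4x_2^{2} + \tfrac{152}{9}x_2x_3 - 14x_2 - \tfrac{80}{3}x_3^{2} + \tfrac{35}{9}x_3 + 9}.

Buchberger on the second generating set:
h_1 = \tfrac{36}{5}x_1x_2 + 16x_1x_3 + 18x_1 - 2x_2^{2} + 16x_2x_3 - 8x_2 + 52x_3 + \tfrac{176}{5}, LT = x_1x_2.
h_2 = \tfrac{72}{5}x_1x_2 + 32x_1x_3 - 9x_1 + x_2^{2} + 32x_2x_3 + 4x_2 + 49x_3 - \tfrac{13}{5}, LT = x_1x_2.

S(h_1,h_2): lcm = x_1x_2. S = \tfrac{25}{8}x_1 - \tfrac{25}{72}x_2^{2} - \tfrac{25}{18}x_2 + \tfrac{275}{72}x_3 + \tfrac{365}{72}.
  leading term x_1: no divisor's leading term divides it; move \tfrac{25}{8}x_1 to the remainder.
  leading term x_2^{2}: no divisor's leading term divides it; move -\tfrac{25}{72}x_2^{2} to the remainder.
  leading term x_2: no divisor's leading term divides it; move -\tfrac{25}{18}x_2 to the remainder.
  leading term x_3: no divisor's leading term divides it; move \tfrac{275}{72}x_3 to the remainder.
  leading term 1: no divisor's leading term divides it; move \tfrac{365}{72} to the remainder.
  remainder \tfrac{25}{8}x_1 - \tfrac{25}{72}x_2^{2} - \tfrac{25}{18}x_2 + \tfrac{275}{72}x_3 + \tfrac{365}{72} ≠ 0; add k_3 = \tfrac{25}{8}x_1 - \tfrac{25}{72}x_2^{2} - \tfrac{25}{18}x_2 + \tfrac{275}{72}x_3 + \tfrac{365}{72} to the basis.

S(h_1,k_3): lcm = x_1x_2. S = \tfrac{20}{9}x_1x_3 + \tfrac{5}{2}x_1 + \tfrac{1}{9}x_2^{3} + \tfrac{1}{6}x_2^{2} + x_2x_3 - \tfrac{41}{15}x_2 + \tfrac{65}{9}x_3 + \tfrac{44}{9}.
  leading term x_1x_3: subtract (\tfrac{32}{45}x_3)·k_3 from \tfrac{20}{9}x_1x_3 + \tfrac{5}{2}x_1 + \tfrac{1}{9}x_2^{3} + \tfrac{1}{6}x_2^{2} + x_2x_3 - \tfrac{41}{15}x_2 + \tfrac{65}{9}x_3 + \tfrac{44}{9} → \tfrac{5}{2}x_1 + \tfrac{1}{9}x_2^{3} + \tfrac{20}{81}x_2^{2}x_3 + \tfrac{1}{6}x_2^{2} + \tfrac{161}{81}x_2x_3 - \tfrac{41}{15}x_2 - \tfrac{220}{81}x_3^{2} + \tfrac{293}{81}x_3 + \tfrac{44}{9}
  leading term x_1: subtract (\tfrac{4}{5})·k_3 from \tfrac{5}{2}x_1 + \tfrac{1}{9}x_2^{3} + \tfrac{20}{81}x_2^{2}x_3 + \tfrac{1}{6}x_2^{2} + \tfrac{161}{81}x_2x_3 - \tfrac{41}{15}x_2 - \tfrac{220}{81}x_3^{2} + \tfrac{293}{81}x_3 + \tfrac{44}{9} → \tfrac{1}{9}x_2^{3} + \tfrac{20}{81}x_2^{2}x_3 + \tfrac{4}{9}x_2^{2} + \tfrac{161}{81}x_2x_3 - \tfrac{73}{45}x_2 - \tfrac{220}{81}x_3^{2} + \tfrac{91}{162}x_3 + \tfrac{5}{6}
  leading term x_2^{3}: no divisor's leading term divides it; move \tfrac{1}{9}x_2^{3} to the remainder.
  leading term x_2^{2}x_3: no divisor's leading term divides it; move \tfrac{20}{81}x_2^{2}x_3 to the remainder.
  leading term x_2^{2}: no divisor's leading term divides it; move \tfrac{4}{9}x_2^{2} to the remainder.
  leading term x_2x_3: no divisor's leading term divides it; move \tfrac{161}{81}x_2x_3 to the remainder.
  leading term x_2: no divisor's leading term divides it; move -\tfrac{73}{45}x_2 to the remainder.
  leading term x_3^{2}: no divisor's leading term divides it; move -\tfrac{220}{81}x_3^{2} to the remainder.
  leading term x_3: no divisor's leading term divides it; move \tfrac{91}{162}x_3 to the remainder.
  leading term 1: no divisor's leading term divides it; move \tfrac{5}{6} to the remainder.
  remainder \tfrac{1}{9}x_2^{3} + \tfrac{20}{81}x_2^{2}x_3 + \tfrac{4}{9}x_2^{2} + \tfrac{161}{81}x_2x_3 - \tfrac{73}{45}x_2 - \tfrac{220}{81}x_3^{2} + \tfrac{91}{162}x_3 + \tfrac{5}{6} ≠ 0; add k_4 = \tfrac{1}{9}x_2^{3} + \tfrac{20}{81}x_2^{2}x_3 + \tfrac{4}{9}x_2^{2} + \tfrac{161}{81}x_2x_3 - \tfrac{73}{45}x_2 - \tfrac{220}{81}x_3^{2} + \tfrac{91}{162}x_3 + \tfrac{5}{6} to the basis.

The other S-polynomials (S(h_2,k_3), S(h_1,k_4), S(h_2,k_4), S(k_3,k_4)) all reduce to 0 modulo the current basis, so we have a Gröbner basis.
Inter-reduce: drop elements whose leading term is divisible by another's, tail-reduce, and make monic.
Reduced Gröbner basis: {x_1 - \tfrac{1}{9}x_2^{2} - \tfrac{4}{9}x_2 + \tfrac{11}{9}x_3 + \tfrac{73}{45}, x_2^{3} + \tfrac{20}{9}x_2^{2}x_3 + 4x_2^{2} + \tfrac{161}{9}x_2x_3 - \tfrac{73}{5}x_2 - \tfrac{220}{9}x_3^{2} + \tfrac{91}{18}x_3 + \tfrac{15}{2}}.

Since the reduced bases disagree, the two ideals are not the same.
The same test decides containment: I ⊆ J iff every generator of I reduces to 0 modulo a Gröbner basis of J.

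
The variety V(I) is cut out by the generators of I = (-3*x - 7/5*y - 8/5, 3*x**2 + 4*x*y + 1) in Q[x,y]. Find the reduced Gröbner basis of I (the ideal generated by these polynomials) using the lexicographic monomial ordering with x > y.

f_1 = -3*x - 7/5*y - 8/5, LT = x.
f_2 = 3*x**2 + 4*x*y + 1, LT = x**2.

S(f_1,f_2): lcm = x**2. S = -13/15*x*y + 8/15*x - 1/3.
  leading term x*y: subtract (13/45*y)·f_1 from -13/15*x*y + 8/15*x - 1/3 → 8/15*x + 91/225*y**2 + 104/225*y - 1/3
  leading term x: subtract (-8/45)·f_1 from 8/15*x + 91/225*y**2 + 104/225*y - 1/3 → 91/225*y**2 + 16/75*y - 139/225
  leading term y**2: no divisor's leading term divides it; move 91/225*y**2 to the remainder.
  leading term y: no divisor's leading term divides it; move 16/75*y to the remainder.
  leading term 1: no divisor's leading term divides it; move -139/225 to the remainder.
  remainder 91/225*y**2 + 16/75*y - 139/225 ≠ 0; add g_3 = 91/225*y**2 + 16/75*y - 139/225 to the basis.

The other S-polynomials (S(f_1,g_3), S(f_2,g_3)) all reduce to 0 modulo the current basis, so we have a Gröbner basis.
Inter-reduce: drop elements whose leading term is divisible by another's, tail-reduce, and make monic.

G = {x + 7/15*y + 8/15, y**2 + 48/91*y - 139/91}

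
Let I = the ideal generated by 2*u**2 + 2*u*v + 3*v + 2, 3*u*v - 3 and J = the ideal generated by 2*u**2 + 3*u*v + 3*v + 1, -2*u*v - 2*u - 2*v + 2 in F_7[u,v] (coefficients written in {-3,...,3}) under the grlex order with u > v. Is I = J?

Two ideals are equal iff their reduced Gröbner bases coincide (the reduced basis is unique for a fixed ordering).
Buchberger on the first generating set:
f_1 = 2*u**2 + 2*u*v + 3*v + 2, LT = u**2.
f_2 = 3*u*v - 3, LT = u*v.

S(f_1,f_2): lcm = u**2*v. S = u*v**2 - 2*v**2 + u + v.
  reduce S modulo (f_1, f_2):
  remainder -2*v**2 + u + 2*v ≠ 0; add g_3 = -2*v**2 + u + 2*v to the basis.

The other S-polynomials (S(f_1,g_3), S(f_2,g_3)) all reduce to 0 modulo the current basis, so we have a Gröbner basis.
Inter-reduce: drop elements whose leading term is divisible by another's, tail-reduce, and make monic.
Reduced Gröbner basis: {u**2 - 2*v + 2, u*v - 1, v**2 + 3*u - v}.

Buchberger on the second generating set:
h_1 = 2*u**2 + 3*u*v + 3*v + 1, LT = u**2.
h_2 = -2*u*v - 2*u - 2*v + 2, LT = u*v.

S(h_1,h_2): lcm = u**2*v. S = -2*u*v**2 - u**2 - u*v - 2*v**2 + u - 3*v.
  reduce S modulo (h_1, h_2):
  remainder 2*u + v + 3 ≠ 0; add k_3 = 2*u + v + 3 to the basis.

S(h_2,k_3): lcm = u*v. S = 3*v**2 + u + 3*v - 1.
  reduce S modulo (h_1, h_2, k_3):
  remainder 3*v**2 - v + 1 ≠ 0; add k_4 = 3*v**2 - v + 1 to the basis.

The other S-polynomials (S(h_1,k_3), S(h_1,k_4), S(h_2,k_4), S(k_3,k_4)) all reduce to 0 modulo the current basis, so we have a Gröbner basis.
Inter-reduce: drop elements whose leading term is divisible by another's, tail-reduce, and make monic.
Reduced Gröbner basis: {v**2 + 2*v - 2, u - 3*v - 2}.

Since the reduced bases disagree, the two ideals are not the same.
The same test decides containment: I ⊆ J iff every generator of I reduces to 0 modulo a Gröbner basis of J.

No, the ideals differ.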